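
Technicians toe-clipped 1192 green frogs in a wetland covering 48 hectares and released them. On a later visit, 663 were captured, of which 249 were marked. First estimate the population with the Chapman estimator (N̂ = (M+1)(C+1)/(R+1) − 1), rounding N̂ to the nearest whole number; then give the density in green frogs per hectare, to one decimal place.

density ≈ 66.0 green frogs per hectare

N̂ = 1193·664/250 − 1 = 792152/250 − 1 ≈ 3167.6 → 3168
Density = N̂ / area = 3168 / 48 = 66.0 per hectare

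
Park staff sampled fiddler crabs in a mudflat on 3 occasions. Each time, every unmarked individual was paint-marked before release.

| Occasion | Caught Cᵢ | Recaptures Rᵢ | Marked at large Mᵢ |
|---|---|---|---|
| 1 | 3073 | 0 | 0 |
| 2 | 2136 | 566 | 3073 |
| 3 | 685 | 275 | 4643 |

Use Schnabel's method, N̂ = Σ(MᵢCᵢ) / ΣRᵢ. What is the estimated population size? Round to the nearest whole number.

Σ MᵢCᵢ = 0·3073 + 3073·2136 + 4643·685 = 0 + 6563928 + 3180455 = 9744383
Σ Rᵢ = 0 + 566 + 275 = 841
N̂ = 9744383 / 841 ≈ 11586.7 → 11587

N ≈ 11,587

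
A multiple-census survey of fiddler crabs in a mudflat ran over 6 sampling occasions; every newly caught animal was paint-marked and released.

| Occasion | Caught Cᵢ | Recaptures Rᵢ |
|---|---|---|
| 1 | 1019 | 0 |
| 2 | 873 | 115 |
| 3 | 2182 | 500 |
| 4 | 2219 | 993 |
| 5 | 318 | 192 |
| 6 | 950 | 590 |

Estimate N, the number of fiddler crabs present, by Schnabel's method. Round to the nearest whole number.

N ≈ 7742

Marked at large before each occasion: Mᵢ = Σⱼ<ᵢ (Cⱼ − Rⱼ) → M1=0, M2=1019, M3=1777, M4=3459, M5=4685, M6=4811
Σ MᵢCᵢ = 0·1019 + 1019·873 + 1777·2182 + 3459·2219 + 4685·318 + 4811·950 = 0 + 889587 + 3877414 + 7675521 + 1489830 + 4570450 = 18502802
Σ Rᵢ = 0 + 115 + 500 + 993 + 192 + 590 = 2390
N̂ = 18502802 / 2390 ≈ 7741.8 → 7742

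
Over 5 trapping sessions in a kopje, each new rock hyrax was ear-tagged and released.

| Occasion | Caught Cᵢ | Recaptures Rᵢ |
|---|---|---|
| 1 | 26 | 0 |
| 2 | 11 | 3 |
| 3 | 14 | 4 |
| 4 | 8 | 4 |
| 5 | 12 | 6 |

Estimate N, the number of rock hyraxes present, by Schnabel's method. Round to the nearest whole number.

N ≈ 99

Marked at large before each occasion: Mᵢ = Σⱼ<ᵢ (Cⱼ − Rⱼ) → M1=0, M2=26, M3=34, M4=44, M5=48
Σ MᵢCᵢ = 0·26 + 26·11 + 34·14 + 44·8 + 48·12 = 0 + 286 + 476 + 352 + 576 = 1690
Σ Rᵢ = 0 + 3 + 4 + 4 + 6 = 17
N̂ = 1690 / 17 ≈ 99.4 → 99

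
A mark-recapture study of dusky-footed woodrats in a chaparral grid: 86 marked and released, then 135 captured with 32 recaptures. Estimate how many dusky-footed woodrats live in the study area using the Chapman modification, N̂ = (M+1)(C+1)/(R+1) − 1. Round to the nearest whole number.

N̂ = (86+1)(135+1)/(32+1) − 1 = 87·136/33 − 1
= 11832/33 − 1 ≈ 358.5 − 1 ≈ 357.5 → 358

N ≈ 358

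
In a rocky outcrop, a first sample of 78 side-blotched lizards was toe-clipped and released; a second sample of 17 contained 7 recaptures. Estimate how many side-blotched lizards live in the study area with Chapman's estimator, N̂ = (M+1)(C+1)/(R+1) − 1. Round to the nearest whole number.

N̂ = (78+1)(17+1)/(7+1) − 1 = 79·18/8 − 1
= 1422/8 − 1 ≈ 177.8 − 1 ≈ 176.8 → 177

N ≈ 177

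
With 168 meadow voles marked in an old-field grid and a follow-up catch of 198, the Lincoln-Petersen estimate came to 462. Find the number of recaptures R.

R = 72

From N = M·C/R: R = M·C / N = 168·198 / 462 = 33264 / 462 = 72.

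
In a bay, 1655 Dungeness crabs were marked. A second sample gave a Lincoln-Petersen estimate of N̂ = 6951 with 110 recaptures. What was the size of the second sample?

From N = M·C/R: C = N·R / M = 6951·110 / 1655 = 764610 / 1655 = 462.

C = 462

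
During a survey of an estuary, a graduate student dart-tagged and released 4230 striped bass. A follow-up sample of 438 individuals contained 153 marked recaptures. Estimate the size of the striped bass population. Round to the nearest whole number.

N ≈ 12,109

If marked individuals mix randomly, R/C ≈ M/N, giving N ≈ M·C/R.
N = (4230 × 438) / 153 = 1852740 / 153 ≈ 12109.4 → 12109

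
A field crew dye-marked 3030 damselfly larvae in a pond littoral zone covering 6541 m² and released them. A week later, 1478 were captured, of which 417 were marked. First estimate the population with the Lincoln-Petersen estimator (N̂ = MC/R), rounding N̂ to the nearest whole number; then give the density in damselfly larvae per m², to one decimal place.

density ≈ 1.6 damselfly larvae per m²

N̂ = 3030·1478/417 = 4478340/417 ≈ 10739.4 → 10739
Density = N̂ / area = 10739 / 6541 ≈ 1.64 → 1.6 per m²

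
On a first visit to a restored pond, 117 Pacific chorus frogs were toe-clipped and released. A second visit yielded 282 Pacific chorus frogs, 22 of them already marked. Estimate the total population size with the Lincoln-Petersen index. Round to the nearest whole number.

The marked fraction in the recapture sample should equal the marked fraction in the population: 22/282 = 117/N.
N = (117 × 282) / 22 = 32994 / 22 ≈ 1499.7 → 1500

N ≈ 1500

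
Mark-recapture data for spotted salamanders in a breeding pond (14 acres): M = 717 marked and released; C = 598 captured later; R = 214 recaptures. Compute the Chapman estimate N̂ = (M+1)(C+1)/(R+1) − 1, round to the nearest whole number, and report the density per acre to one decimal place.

N̂ = 718·599/215 − 1 = 430082/215 − 1 ≈ 1999.4 → 1999
Density = N̂ / area = 1999 / 14 ≈ 142.79 → 142.8 per acre

density ≈ 142.8 spotted salamanders per acre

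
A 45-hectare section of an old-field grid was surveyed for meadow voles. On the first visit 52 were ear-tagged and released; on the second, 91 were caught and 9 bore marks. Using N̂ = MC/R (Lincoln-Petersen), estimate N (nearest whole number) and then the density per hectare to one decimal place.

N̂ = 52·91/9 = 4732/9 ≈ 525.8 → 526
Density = N̂ / area = 526 / 45 ≈ 11.69 → 11.7 per hectare

density ≈ 11.7 meadow voles per hectare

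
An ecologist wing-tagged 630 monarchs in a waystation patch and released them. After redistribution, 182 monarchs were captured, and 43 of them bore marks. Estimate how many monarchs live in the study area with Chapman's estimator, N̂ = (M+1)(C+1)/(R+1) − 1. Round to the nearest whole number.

N ≈ 2623

N̂ = (630+1)(182+1)/(43+1) − 1 = 631·183/44 − 1
= 115473/44 − 1 ≈ 2624.4 − 1 ≈ 2623.4 → 2623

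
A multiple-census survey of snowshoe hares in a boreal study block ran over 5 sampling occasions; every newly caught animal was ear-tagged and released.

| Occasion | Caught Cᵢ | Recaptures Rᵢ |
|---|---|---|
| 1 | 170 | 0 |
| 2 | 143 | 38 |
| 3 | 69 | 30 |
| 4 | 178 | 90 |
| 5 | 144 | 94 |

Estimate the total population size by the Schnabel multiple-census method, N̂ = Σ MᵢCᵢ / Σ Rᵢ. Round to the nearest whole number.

Marked at large before each occasion: Mᵢ = Σⱼ<ᵢ (Cⱼ − Rⱼ) → M1=0, M2=170, M3=275, M4=314, M5=402
Σ MᵢCᵢ = 0·170 + 170·143 + 275·69 + 314·178 + 402·144 = 0 + 24310 + 18975 + 55892 + 57888 = 157065
Σ Rᵢ = 0 + 38 + 30 + 90 + 94 = 252
N̂ = 157065 / 252 ≈ 623.3 → 623

N ≈ 623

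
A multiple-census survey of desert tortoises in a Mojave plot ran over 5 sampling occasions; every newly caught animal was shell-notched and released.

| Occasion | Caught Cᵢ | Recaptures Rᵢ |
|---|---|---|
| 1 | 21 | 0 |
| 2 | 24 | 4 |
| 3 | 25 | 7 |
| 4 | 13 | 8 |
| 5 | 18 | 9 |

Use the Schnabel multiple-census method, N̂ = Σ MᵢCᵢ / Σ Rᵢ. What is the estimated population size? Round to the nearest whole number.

Marked at large before each occasion: Mᵢ = Σⱼ<ᵢ (Cⱼ − Rⱼ) → M1=0, M2=21, M3=41, M4=59, M5=64
Σ MᵢCᵢ = 0·21 + 21·24 + 41·25 + 59·13 + 64·18 = 0 + 504 + 1025 + 767 + 1152 = 3448
Σ Rᵢ = 0 + 4 + 7 + 8 + 9 = 28
N̂ = 3448 / 28 ≈ 123.1 → 123

N ≈ 123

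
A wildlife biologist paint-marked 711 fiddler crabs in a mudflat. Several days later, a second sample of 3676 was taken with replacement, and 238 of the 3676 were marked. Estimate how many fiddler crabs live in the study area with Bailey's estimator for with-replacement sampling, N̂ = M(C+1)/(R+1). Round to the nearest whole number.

N ≈ 10,939

N̂ = 711·(3676+1)/(238+1) = 711·3677/239 = 2614347/239 ≈ 10938.7 → 10939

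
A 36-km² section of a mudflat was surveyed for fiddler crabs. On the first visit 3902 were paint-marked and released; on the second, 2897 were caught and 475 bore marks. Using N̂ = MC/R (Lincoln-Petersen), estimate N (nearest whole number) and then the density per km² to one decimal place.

density ≈ 661.1 fiddler crabs per km²

N̂ = 3902·2897/475 = 11304094/475 ≈ 23798.1 → 23798
Density = N̂ / area = 23798 / 36 ≈ 661.06 → 661.1 per km²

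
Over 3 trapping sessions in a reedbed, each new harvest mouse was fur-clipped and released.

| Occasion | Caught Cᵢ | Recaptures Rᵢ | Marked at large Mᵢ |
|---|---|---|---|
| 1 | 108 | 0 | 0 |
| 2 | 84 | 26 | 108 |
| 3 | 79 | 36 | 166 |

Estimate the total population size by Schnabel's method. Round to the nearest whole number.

N ≈ 358

Σ MᵢCᵢ = 0·108 + 108·84 + 166·79 = 0 + 9072 + 13114 = 22186
Σ Rᵢ = 0 + 26 + 36 = 62
N̂ = 22186 / 62 ≈ 357.8 → 358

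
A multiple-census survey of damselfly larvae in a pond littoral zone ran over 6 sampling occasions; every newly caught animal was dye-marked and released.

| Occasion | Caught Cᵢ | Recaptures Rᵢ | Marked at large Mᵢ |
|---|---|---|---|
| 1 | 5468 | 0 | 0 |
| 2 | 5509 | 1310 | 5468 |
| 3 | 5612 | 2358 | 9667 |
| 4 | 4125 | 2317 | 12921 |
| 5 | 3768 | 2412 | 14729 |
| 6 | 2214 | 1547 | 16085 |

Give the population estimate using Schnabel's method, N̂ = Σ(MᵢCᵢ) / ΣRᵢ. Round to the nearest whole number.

N ≈ 23,007

Σ MᵢCᵢ = 0·5468 + 5468·5509 + 9667·5612 + 12921·4125 + 14729·3768 + 16085·2214 = 0 + 30123212 + 54251204 + 53299125 + 55498872 + 35612190 = 228784603
Σ Rᵢ = 0 + 1310 + 2358 + 2317 + 2412 + 1547 = 9944
N̂ = 228784603 / 9944 ≈ 23007.3 → 23007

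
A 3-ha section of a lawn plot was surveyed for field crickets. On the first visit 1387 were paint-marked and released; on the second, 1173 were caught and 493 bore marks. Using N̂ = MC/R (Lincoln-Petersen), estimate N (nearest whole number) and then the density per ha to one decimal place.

density ≈ 1100.0 field crickets per ha

N̂ = 1387·1173/493 = 1626951/493 ≈ 3300.1 → 3300
Density = N̂ / area = 3300 / 3 = 1100.0 per ha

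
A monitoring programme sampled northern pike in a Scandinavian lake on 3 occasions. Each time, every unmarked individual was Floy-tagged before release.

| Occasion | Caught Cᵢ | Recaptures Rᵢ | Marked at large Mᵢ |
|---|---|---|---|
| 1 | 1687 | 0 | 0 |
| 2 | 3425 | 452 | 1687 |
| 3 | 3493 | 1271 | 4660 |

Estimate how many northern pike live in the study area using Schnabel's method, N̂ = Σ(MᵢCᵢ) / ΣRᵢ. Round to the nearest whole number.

Σ MᵢCᵢ = 0·1687 + 1687·3425 + 4660·3493 = 0 + 5777975 + 16277380 = 22055355
Σ Rᵢ = 0 + 452 + 1271 = 1723
N̂ = 22055355 / 1723 ≈ 12800.6 → 12801

N ≈ 12,801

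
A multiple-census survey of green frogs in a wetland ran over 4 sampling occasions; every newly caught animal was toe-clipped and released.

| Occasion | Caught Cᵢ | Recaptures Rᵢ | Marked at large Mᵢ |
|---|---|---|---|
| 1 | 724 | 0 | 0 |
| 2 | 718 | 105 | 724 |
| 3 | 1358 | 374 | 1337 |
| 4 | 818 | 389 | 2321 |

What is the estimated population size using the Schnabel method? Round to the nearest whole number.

Σ MᵢCᵢ = 0·724 + 724·718 + 1337·1358 + 2321·818 = 0 + 519832 + 1815646 + 1898578 = 4234056
Σ Rᵢ = 0 + 105 + 374 + 389 = 868
N̂ = 4234056 / 868 ≈ 4877.9 → 4878

N ≈ 4878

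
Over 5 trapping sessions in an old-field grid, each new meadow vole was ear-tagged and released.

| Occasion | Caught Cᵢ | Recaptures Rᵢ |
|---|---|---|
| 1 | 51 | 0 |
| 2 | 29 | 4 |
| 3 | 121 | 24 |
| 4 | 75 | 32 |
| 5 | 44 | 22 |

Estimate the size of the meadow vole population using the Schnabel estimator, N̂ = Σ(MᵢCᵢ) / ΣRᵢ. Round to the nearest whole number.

Marked at large before each occasion: Mᵢ = Σⱼ<ᵢ (Cⱼ − Rⱼ) → M1=0, M2=51, M3=76, M4=173, M5=216
Σ MᵢCᵢ = 0·51 + 51·29 + 76·121 + 173·75 + 216·44 = 0 + 1479 + 9196 + 12975 + 9504 = 33154
Σ Rᵢ = 0 + 4 + 24 + 32 + 22 = 82
N̂ = 33154 / 82 ≈ 404.3 → 404

N ≈ 404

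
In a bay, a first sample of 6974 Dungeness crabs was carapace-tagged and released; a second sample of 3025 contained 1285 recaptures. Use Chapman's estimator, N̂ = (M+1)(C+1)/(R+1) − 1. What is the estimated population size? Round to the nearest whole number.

N̂ = (6974+1)(3025+1)/(1285+1) − 1 = 6975·3026/1286 − 1
= 21106350/1286 − 1 ≈ 16412.4 − 1 ≈ 16411.4 → 16411

N ≈ 16,411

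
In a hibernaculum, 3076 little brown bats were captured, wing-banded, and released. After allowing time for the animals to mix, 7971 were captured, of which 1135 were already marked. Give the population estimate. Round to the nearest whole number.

N ≈ 21,602

N = (3076 × 7971) / 1135 = 24518796 / 1135 ≈ 21602.46 → 21602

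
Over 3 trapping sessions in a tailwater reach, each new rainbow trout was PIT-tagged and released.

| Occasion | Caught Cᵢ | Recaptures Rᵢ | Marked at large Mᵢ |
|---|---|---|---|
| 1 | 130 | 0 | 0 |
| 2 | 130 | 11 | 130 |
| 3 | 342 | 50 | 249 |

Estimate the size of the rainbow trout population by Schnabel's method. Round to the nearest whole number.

N ≈ 1673

Σ MᵢCᵢ = 0·130 + 130·130 + 249·342 = 0 + 16900 + 85158 = 102058
Σ Rᵢ = 0 + 11 + 50 = 61
N̂ = 102058 / 61 ≈ 1673.1 → 1673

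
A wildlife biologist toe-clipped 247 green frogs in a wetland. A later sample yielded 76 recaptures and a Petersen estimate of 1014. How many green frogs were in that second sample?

From N = M·C/R: C = N·R / M = 1014·76 / 247 = 77064 / 247 = 312.

C = 312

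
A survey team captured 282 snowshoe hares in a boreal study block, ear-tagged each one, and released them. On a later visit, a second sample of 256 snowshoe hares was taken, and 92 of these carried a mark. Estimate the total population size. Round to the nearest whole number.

N = (282 × 256) / 92 = 72192 / 92 ≈ 784.7 → 785

N ≈ 785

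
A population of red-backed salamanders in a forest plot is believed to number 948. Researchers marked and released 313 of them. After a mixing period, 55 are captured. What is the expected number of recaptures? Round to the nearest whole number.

expected recaptures ≈ 18

The marked fraction of the population is 313/948, so in a sample of 55 expect C·(M/N) marked.
E[R] = 313 × 55 / 948 = 17215 / 948 ≈ 18.2 → 18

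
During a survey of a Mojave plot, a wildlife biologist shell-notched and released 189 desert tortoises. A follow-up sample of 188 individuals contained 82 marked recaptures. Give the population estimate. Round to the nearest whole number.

N ≈ 433

If marked individuals mix randomly, R/C ≈ M/N, giving N ≈ M·C/R.
N = (189 × 188) / 82 = 35532 / 82 ≈ 433.3 → 433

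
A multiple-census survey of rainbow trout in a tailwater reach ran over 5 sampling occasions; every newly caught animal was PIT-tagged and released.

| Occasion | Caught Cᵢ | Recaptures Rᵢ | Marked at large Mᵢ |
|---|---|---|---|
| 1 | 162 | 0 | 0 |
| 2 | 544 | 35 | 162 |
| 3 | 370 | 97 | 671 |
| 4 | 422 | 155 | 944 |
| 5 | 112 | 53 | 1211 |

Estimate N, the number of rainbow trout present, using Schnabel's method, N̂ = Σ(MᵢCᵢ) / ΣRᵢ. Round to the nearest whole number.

Σ MᵢCᵢ = 0·162 + 162·544 + 671·370 + 944·422 + 1211·112 = 0 + 88128 + 248270 + 398368 + 135632 = 870398
Σ Rᵢ = 0 + 35 + 97 + 155 + 53 = 340
N̂ = 870398 / 340 ≈ 2560.0 → 2560

N ≈ 2560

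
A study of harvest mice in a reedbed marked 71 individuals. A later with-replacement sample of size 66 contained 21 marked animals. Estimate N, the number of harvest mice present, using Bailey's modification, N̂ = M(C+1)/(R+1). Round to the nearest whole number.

N̂ = 71·(66+1)/(21+1) = 71·67/22 = 4757/22 ≈ 216.2 → 216

N ≈ 216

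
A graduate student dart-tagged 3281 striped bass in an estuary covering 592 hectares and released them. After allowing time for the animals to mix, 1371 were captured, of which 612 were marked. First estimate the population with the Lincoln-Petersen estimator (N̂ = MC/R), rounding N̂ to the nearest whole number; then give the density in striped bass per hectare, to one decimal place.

density ≈ 12.4 striped bass per hectare

N̂ = 3281·1371/612 = 4498251/612 ≈ 7350.1 → 7350
Density = N̂ / area = 7350 / 592 ≈ 12.42 → 12.4 per hectare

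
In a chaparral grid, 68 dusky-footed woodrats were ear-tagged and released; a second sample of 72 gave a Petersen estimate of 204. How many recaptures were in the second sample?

R = 24

From N = M·C/R: R = M·C / N = 68·72 / 204 = 4896 / 204 = 24.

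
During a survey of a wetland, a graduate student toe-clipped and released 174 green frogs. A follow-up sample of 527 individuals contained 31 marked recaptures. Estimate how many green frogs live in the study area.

N = 2958

N = (174 × 527) / 31 = 91698 / 31 = 2958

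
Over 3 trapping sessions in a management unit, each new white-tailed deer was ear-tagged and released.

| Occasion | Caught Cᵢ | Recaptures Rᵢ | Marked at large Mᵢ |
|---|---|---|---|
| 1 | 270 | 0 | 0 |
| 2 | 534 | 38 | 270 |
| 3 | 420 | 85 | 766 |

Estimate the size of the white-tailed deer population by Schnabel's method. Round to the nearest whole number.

N ≈ 3788

Σ MᵢCᵢ = 0·270 + 270·534 + 766·420 = 0 + 144180 + 321720 = 465900
Σ Rᵢ = 0 + 38 + 85 = 123
N̂ = 465900 / 123 ≈ 3787.8 → 3788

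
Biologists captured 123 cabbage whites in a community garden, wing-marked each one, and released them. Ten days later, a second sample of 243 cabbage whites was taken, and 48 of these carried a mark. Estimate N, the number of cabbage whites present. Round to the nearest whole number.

Lincoln-Petersen assumes M/N = R/C, so N = M·C / R.
N = (123 × 243) / 48 = 29889 / 48 ≈ 622.7 → 623

N ≈ 623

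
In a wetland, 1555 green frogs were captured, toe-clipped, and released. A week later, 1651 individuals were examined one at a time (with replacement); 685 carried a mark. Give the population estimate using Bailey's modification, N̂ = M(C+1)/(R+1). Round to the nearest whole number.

N̂ = 1555·(1651+1)/(685+1) = 1555·1652/686 = 2568860/686 ≈ 3744.7 → 3745

N ≈ 3745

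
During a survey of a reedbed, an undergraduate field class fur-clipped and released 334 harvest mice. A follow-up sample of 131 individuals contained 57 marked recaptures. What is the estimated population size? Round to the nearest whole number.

Lincoln-Petersen assumes M/N = R/C, so N = M·C / R.
N = (334 × 131) / 57 = 43754 / 57 ≈ 767.6 → 768

N ≈ 768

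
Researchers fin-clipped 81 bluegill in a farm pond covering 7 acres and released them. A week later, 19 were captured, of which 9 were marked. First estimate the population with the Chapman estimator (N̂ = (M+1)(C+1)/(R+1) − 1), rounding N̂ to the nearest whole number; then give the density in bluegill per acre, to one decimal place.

density ≈ 23.3 bluegill per acre

N̂ = 82·20/10 − 1 = 1640/10 − 1 = 163
Density = N̂ / area = 163 / 7 ≈ 23.29 → 23.3 per acre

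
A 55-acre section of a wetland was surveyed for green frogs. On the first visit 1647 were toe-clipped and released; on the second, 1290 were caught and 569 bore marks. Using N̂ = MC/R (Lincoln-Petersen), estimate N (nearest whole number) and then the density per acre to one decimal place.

N̂ = 1647·1290/569 = 2124630/569 ≈ 3734.0 → 3734
Density = N̂ / area = 3734 / 55 ≈ 67.89 → 67.9 per acre

density ≈ 67.9 green frogs per acre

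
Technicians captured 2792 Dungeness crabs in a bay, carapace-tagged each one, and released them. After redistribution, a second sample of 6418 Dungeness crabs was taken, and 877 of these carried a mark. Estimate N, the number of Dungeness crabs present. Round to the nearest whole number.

N = (2792 × 6418) / 877 = 17919056 / 877 ≈ 20432.2 → 20432

N ≈ 20,432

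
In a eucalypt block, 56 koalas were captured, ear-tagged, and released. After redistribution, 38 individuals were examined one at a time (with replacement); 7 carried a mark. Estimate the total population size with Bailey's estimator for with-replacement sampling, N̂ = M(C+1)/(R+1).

N̂ = 56·(38+1)/(7+1) = 56·39/8 = 2184/8 = 273

N = 273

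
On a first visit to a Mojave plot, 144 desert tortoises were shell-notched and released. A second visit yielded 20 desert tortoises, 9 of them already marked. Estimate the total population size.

N = 320

The marked fraction in the recapture sample should equal the marked fraction in the population: 9/20 = 144/N.
N = (144 × 20) / 9 = 2880 / 9 = 320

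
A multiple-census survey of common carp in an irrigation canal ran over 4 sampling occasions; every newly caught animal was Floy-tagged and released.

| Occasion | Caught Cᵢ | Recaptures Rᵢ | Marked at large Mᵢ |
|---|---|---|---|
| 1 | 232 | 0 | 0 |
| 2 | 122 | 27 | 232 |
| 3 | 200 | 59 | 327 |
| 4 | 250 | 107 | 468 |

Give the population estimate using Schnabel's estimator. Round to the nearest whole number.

N ≈ 1092

Σ MᵢCᵢ = 0·232 + 232·122 + 327·200 + 468·250 = 0 + 28304 + 65400 + 117000 = 210704
Σ Rᵢ = 0 + 27 + 59 + 107 = 193
N̂ = 210704 / 193 ≈ 1091.7 → 1092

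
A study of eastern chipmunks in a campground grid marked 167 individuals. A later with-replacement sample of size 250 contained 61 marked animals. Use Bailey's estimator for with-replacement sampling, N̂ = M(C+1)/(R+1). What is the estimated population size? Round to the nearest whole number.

N ≈ 676

N̂ = 167·(250+1)/(61+1) = 167·251/62 = 41917/62 ≈ 676.1 → 676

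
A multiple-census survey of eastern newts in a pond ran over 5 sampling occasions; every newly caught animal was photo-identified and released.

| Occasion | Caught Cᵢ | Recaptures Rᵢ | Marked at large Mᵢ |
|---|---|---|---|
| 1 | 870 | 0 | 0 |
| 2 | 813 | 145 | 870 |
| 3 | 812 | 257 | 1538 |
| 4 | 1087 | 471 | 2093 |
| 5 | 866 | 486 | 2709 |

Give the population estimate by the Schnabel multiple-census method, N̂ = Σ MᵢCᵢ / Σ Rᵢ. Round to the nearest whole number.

N ≈ 4840

Σ MᵢCᵢ = 0·870 + 870·813 + 1538·812 + 2093·1087 + 2709·866 = 0 + 707310 + 1248856 + 2275091 + 2345994 = 6577251
Σ Rᵢ = 0 + 145 + 257 + 471 + 486 = 1359
N̂ = 6577251 / 1359 ≈ 4839.8 → 4840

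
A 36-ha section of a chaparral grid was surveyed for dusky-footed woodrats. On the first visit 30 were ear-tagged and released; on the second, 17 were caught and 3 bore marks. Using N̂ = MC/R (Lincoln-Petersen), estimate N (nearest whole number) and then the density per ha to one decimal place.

N̂ = 30·17/3 = 510/3 = 170
Density = N̂ / area = 170 / 36 ≈ 4.72 → 4.7 per ha

density ≈ 4.7 dusky-footed woodrats per ha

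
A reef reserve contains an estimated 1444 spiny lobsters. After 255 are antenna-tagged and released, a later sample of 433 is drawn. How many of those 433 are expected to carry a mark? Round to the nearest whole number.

The marked fraction of the population is 255/1444, so in a sample of 433 expect C·(M/N) marked.
E[R] = 255 × 433 / 1444 = 110415 / 1444 ≈ 76.46 → 76

expected recaptures ≈ 76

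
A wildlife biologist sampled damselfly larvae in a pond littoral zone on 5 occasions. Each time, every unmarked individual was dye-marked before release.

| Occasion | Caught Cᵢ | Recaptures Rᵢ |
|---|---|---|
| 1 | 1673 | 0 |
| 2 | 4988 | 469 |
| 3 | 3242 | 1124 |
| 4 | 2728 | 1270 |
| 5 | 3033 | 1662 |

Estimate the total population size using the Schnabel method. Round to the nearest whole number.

N ≈ 17,838

Marked at large before each occasion: Mᵢ = Σⱼ<ᵢ (Cⱼ − Rⱼ) → M1=0, M2=1673, M3=6192, M4=8310, M5=9768
Σ MᵢCᵢ = 0·1673 + 1673·4988 + 6192·3242 + 8310·2728 + 9768·3033 = 0 + 8344924 + 20074464 + 22669680 + 29626344 = 80715412
Σ Rᵢ = 0 + 469 + 1124 + 1270 + 1662 = 4525
N̂ = 80715412 / 4525 ≈ 17837.7 → 17838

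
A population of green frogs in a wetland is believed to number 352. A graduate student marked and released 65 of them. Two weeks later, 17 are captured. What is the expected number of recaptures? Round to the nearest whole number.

expected recaptures ≈ 3

Expected recaptures E[R] = M·C / N.
E[R] = 65 × 17 / 352 = 1105 / 352 ≈ 3.1 → 3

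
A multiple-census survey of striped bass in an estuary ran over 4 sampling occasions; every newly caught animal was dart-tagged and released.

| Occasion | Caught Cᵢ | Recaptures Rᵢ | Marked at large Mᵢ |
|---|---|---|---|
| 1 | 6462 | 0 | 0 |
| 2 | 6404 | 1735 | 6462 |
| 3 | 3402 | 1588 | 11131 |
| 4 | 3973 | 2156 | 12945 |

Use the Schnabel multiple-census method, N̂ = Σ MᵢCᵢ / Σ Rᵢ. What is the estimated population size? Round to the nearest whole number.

N ≈ 23,851

Σ MᵢCᵢ = 0·6462 + 6462·6404 + 11131·3402 + 12945·3973 = 0 + 41382648 + 37867662 + 51430485 = 130680795
Σ Rᵢ = 0 + 1735 + 1588 + 2156 = 5479
N̂ = 130680795 / 5479 ≈ 23851.2 → 23851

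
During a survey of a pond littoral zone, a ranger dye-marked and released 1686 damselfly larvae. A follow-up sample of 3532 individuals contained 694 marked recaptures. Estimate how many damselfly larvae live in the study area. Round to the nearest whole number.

The marked fraction in the recapture sample should equal the marked fraction in the population: 694/3532 = 1686/N.
N = (1686 × 3532) / 694 = 5954952 / 694 ≈ 8580.6 → 8581

N ≈ 8581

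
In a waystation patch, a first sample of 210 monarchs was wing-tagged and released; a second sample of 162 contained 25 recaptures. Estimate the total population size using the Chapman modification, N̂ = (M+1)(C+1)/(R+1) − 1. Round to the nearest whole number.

N̂ = (210+1)(162+1)/(25+1) − 1 = 211·163/26 − 1
= 34393/26 − 1 ≈ 1322.8 − 1 ≈ 1321.8 → 1322

N ≈ 1322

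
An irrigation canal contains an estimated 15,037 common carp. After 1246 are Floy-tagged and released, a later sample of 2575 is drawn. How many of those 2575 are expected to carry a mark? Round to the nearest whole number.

expected recaptures ≈ 213

The marked fraction of the population is 1246/15037, so in a sample of 2575 expect C·(M/N) marked.
E[R] = 1246 × 2575 / 15037 = 3208450 / 15037 ≈ 213.4 → 213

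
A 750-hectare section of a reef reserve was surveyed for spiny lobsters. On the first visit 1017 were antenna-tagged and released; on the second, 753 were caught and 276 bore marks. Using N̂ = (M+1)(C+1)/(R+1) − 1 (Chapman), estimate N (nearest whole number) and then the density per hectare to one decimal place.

density ≈ 3.7 spiny lobsters per hectare

N̂ = 1018·754/277 − 1 = 767572/277 − 1 ≈ 2770.0 → 2770
Density = N̂ / area = 2770 / 750 ≈ 3.69 → 3.7 per hectare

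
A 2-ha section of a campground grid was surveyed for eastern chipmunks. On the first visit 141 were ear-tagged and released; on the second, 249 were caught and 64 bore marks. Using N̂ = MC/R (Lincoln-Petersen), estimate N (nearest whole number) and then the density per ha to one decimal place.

N̂ = 141·249/64 = 35109/64 ≈ 548.6 → 549
Density = N̂ / area = 549 / 2 ≈ 274.50 → 274.5 per ha

density ≈ 274.5 eastern chipmunks per ha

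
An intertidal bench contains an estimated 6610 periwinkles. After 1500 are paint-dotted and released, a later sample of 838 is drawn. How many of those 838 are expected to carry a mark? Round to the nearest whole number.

The marked fraction of the population is 1500/6610, so in a sample of 838 expect C·(M/N) marked.
E[R] = 1500 × 838 / 6610 = 1257000 / 6610 ≈ 190.2 → 190

expected recaptures ≈ 190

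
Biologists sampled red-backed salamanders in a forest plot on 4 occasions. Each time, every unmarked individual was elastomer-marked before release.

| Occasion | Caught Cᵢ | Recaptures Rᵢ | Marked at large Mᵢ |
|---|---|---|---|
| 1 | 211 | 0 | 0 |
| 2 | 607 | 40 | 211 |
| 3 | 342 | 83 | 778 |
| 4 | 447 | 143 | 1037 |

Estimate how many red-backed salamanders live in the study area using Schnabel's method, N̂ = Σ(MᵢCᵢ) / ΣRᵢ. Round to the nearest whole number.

N ≈ 3224

Σ MᵢCᵢ = 0·211 + 211·607 + 778·342 + 1037·447 = 0 + 128077 + 266076 + 463539 = 857692
Σ Rᵢ = 0 + 40 + 83 + 143 = 266
N̂ = 857692 / 266 ≈ 3224.4 → 3224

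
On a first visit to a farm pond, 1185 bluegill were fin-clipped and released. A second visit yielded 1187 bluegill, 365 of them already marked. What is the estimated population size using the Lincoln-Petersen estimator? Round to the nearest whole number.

N = (1185 × 1187) / 365 = 1406595 / 365 ≈ 3853.7 → 3854

N ≈ 3854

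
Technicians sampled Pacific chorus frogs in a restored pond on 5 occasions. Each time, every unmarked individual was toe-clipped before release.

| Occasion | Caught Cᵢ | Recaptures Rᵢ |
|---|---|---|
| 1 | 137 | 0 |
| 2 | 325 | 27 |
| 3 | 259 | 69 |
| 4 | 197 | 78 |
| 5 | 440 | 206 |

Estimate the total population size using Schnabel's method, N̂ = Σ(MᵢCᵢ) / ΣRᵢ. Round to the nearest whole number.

N ≈ 1599

Marked at large before each occasion: Mᵢ = Σⱼ<ᵢ (Cⱼ − Rⱼ) → M1=0, M2=137, M3=435, M4=625, M5=744
Σ MᵢCᵢ = 0·137 + 137·325 + 435·259 + 625·197 + 744·440 = 0 + 44525 + 112665 + 123125 + 327360 = 607675
Σ Rᵢ = 0 + 27 + 69 + 78 + 206 = 380
N̂ = 607675 / 380 ≈ 1599.1 → 1599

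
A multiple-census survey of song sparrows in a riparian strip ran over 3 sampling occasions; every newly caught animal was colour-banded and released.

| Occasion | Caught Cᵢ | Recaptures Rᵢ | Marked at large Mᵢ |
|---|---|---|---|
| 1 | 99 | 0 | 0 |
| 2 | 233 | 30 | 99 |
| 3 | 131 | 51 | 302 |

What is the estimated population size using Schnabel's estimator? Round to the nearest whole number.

N ≈ 773

Σ MᵢCᵢ = 0·99 + 99·233 + 302·131 = 0 + 23067 + 39562 = 62629
Σ Rᵢ = 0 + 30 + 51 = 81
N̂ = 62629 / 81 ≈ 773.2 → 773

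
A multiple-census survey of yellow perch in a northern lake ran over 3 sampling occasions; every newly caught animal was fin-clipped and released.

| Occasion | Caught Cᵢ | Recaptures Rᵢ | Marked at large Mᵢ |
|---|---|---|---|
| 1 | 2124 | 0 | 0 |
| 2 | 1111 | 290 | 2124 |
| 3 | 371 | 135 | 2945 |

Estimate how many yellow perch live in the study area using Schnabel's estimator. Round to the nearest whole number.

N ≈ 8123

Σ MᵢCᵢ = 0·2124 + 2124·1111 + 2945·371 = 0 + 2359764 + 1092595 = 3452359
Σ Rᵢ = 0 + 290 + 135 = 425
N̂ = 3452359 / 425 ≈ 8123.2 → 8123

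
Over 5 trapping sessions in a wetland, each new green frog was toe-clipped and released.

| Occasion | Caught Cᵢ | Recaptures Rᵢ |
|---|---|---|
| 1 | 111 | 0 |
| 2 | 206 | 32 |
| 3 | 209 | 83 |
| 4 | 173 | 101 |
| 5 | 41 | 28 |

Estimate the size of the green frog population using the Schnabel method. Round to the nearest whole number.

N ≈ 710

Marked at large before each occasion: Mᵢ = Σⱼ<ᵢ (Cⱼ − Rⱼ) → M1=0, M2=111, M3=285, M4=411, M5=483
Σ MᵢCᵢ = 0·111 + 111·206 + 285·209 + 411·173 + 483·41 = 0 + 22866 + 59565 + 71103 + 19803 = 173337
Σ Rᵢ = 0 + 32 + 83 + 101 + 28 = 244
N̂ = 173337 / 244 ≈ 710.4 → 710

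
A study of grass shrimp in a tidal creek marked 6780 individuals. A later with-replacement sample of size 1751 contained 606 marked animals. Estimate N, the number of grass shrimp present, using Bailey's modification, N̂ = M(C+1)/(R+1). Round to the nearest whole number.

N ≈ 19,569

N̂ = 6780·(1751+1)/(606+1) = 6780·1752/607 = 11878560/607 ≈ 19569.3 → 19569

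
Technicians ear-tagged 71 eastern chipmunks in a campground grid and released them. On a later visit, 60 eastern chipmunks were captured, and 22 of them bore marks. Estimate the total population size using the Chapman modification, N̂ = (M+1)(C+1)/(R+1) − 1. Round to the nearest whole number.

N ≈ 190

N̂ = (71+1)(60+1)/(22+1) − 1 = 72·61/23 − 1
= 4392/23 − 1 ≈ 191.0 − 1 ≈ 190.0 → 190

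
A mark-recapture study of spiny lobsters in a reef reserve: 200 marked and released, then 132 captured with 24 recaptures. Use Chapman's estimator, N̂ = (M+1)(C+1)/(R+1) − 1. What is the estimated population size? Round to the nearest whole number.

N̂ = (200+1)(132+1)/(24+1) − 1 = 201·133/25 − 1
= 26733/25 − 1 ≈ 1069.3 − 1 ≈ 1068.3 → 1068

N ≈ 1068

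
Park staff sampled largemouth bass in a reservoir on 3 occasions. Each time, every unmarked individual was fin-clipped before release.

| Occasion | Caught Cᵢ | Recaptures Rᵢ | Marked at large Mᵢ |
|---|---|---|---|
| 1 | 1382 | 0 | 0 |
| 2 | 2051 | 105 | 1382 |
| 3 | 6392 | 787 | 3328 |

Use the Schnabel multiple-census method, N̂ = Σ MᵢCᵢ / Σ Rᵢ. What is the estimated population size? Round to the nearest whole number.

N ≈ 27,026

Σ MᵢCᵢ = 0·1382 + 1382·2051 + 3328·6392 = 0 + 2834482 + 21272576 = 24107058
Σ Rᵢ = 0 + 105 + 787 = 892
N̂ = 24107058 / 892 ≈ 27025.8 → 27026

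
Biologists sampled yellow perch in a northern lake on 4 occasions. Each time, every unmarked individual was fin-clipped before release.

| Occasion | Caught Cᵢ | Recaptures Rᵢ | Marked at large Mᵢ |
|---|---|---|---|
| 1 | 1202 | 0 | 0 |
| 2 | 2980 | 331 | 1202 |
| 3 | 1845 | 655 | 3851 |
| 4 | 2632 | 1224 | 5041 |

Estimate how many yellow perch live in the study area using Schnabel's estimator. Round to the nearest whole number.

N ≈ 10,839

Σ MᵢCᵢ = 0·1202 + 1202·2980 + 3851·1845 + 5041·2632 = 0 + 3581960 + 7105095 + 13267912 = 23954967
Σ Rᵢ = 0 + 331 + 655 + 1224 = 2210
N̂ = 23954967 / 2210 ≈ 10839.4 → 10839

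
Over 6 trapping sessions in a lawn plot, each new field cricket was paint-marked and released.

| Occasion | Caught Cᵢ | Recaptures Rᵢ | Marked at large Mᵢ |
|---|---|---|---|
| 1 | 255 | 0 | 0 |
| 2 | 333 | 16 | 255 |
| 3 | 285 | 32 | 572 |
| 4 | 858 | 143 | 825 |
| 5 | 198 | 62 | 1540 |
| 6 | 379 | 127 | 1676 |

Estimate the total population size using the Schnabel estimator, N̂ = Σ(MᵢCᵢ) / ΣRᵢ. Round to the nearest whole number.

Σ MᵢCᵢ = 0·255 + 255·333 + 572·285 + 825·858 + 1540·198 + 1676·379 = 0 + 84915 + 163020 + 707850 + 304920 + 635204 = 1895909
Σ Rᵢ = 0 + 16 + 32 + 143 + 62 + 127 = 380
N̂ = 1895909 / 380 ≈ 4989.2 → 4989

N ≈ 4989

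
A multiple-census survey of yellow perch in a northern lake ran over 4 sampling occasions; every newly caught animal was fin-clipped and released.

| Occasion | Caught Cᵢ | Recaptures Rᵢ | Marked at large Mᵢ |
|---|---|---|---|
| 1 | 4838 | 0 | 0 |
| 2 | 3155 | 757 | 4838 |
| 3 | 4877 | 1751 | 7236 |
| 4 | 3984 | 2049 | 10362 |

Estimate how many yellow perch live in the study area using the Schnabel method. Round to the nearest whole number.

N ≈ 20,153

Σ MᵢCᵢ = 0·4838 + 4838·3155 + 7236·4877 + 10362·3984 = 0 + 15263890 + 35289972 + 41282208 = 91836070
Σ Rᵢ = 0 + 757 + 1751 + 2049 = 4557
N̂ = 91836070 / 4557 ≈ 20152.7 → 20153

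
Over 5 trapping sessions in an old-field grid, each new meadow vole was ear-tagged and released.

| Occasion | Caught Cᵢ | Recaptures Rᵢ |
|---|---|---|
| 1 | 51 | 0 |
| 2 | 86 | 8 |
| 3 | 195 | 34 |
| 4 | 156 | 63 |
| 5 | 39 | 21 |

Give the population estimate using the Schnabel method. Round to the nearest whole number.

N ≈ 712

Marked at large before each occasion: Mᵢ = Σⱼ<ᵢ (Cⱼ − Rⱼ) → M1=0, M2=51, M3=129, M4=290, M5=383
Σ MᵢCᵢ = 0·51 + 51·86 + 129·195 + 290·156 + 383·39 = 0 + 4386 + 25155 + 45240 + 14937 = 89718
Σ Rᵢ = 0 + 8 + 34 + 63 + 21 = 126
N̂ = 89718 / 126 ≈ 712.0 → 712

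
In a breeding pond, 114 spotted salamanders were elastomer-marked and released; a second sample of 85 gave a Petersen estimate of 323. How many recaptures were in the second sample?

From N = M·C/R: R = M·C / N = 114·85 / 323 = 9690 / 323 = 30.

R = 30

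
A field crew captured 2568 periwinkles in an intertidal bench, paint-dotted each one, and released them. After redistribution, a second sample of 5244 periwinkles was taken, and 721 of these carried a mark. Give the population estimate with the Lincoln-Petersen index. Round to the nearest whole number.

N = (2568 × 5244) / 721 = 13466592 / 721 ≈ 18677.7 → 18678

N ≈ 18,678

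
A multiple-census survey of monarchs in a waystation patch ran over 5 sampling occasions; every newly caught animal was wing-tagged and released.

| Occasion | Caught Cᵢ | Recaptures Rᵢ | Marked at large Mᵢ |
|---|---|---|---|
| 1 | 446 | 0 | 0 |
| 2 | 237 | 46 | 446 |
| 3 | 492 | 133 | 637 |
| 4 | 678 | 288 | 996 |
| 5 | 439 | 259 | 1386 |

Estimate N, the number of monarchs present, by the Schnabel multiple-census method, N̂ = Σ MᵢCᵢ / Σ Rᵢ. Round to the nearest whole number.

Σ MᵢCᵢ = 0·446 + 446·237 + 637·492 + 996·678 + 1386·439 = 0 + 105702 + 313404 + 675288 + 608454 = 1702848
Σ Rᵢ = 0 + 46 + 133 + 288 + 259 = 726
N̂ = 1702848 / 726 ≈ 2345.5 → 2346

N ≈ 2346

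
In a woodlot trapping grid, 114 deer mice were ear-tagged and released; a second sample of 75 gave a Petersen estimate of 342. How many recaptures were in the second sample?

From N = M·C/R: R = M·C / N = 114·75 / 342 = 8550 / 342 = 25.

R = 25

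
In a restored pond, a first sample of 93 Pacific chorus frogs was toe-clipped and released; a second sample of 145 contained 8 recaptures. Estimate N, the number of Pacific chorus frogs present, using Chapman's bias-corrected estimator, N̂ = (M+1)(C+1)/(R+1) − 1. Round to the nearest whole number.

N ≈ 1524

N̂ = (93+1)(145+1)/(8+1) − 1 = 94·146/9 − 1
= 13724/9 − 1 ≈ 1524.9 − 1 ≈ 1523.9 → 1524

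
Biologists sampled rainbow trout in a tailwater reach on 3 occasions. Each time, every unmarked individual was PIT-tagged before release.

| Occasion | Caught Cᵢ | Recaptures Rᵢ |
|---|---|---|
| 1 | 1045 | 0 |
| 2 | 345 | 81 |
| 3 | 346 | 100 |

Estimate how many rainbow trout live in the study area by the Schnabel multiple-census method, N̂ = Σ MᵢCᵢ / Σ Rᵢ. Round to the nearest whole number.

Marked at large before each occasion: Mᵢ = Σⱼ<ᵢ (Cⱼ − Rⱼ) → M1=0, M2=1045, M3=1309
Σ MᵢCᵢ = 0·1045 + 1045·345 + 1309·346 = 0 + 360525 + 452914 = 813439
Σ Rᵢ = 0 + 81 + 100 = 181
N̂ = 813439 / 181 ≈ 4494.1 → 4494

N ≈ 4494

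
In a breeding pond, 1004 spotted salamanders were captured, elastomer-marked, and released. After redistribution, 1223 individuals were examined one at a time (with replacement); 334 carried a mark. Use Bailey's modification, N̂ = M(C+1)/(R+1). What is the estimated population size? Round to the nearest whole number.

N ≈ 3668

N̂ = 1004·(1223+1)/(334+1) = 1004·1224/335 = 1228896/335 ≈ 3668.3 → 3668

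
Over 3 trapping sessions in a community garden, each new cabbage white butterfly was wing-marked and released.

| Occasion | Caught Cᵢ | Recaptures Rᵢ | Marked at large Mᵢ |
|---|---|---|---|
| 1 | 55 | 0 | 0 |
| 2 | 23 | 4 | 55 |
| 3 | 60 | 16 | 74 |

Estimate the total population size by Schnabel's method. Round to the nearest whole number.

Σ MᵢCᵢ = 0·55 + 55·23 + 74·60 = 0 + 1265 + 4440 = 5705
Σ Rᵢ = 0 + 4 + 16 = 20
N̂ = 5705 / 20 ≈ 285.2 → 285

N ≈ 285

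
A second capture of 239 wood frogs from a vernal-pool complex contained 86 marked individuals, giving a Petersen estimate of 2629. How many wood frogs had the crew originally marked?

From N = M·C/R: M = N·R / C = 2629·86 / 239 = 226094 / 239 = 946.

M = 946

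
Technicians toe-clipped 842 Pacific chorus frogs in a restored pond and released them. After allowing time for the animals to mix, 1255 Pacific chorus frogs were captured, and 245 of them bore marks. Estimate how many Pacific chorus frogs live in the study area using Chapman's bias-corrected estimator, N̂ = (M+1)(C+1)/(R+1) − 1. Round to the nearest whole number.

N̂ = (842+1)(1255+1)/(245+1) − 1 = 843·1256/246 − 1
= 1058808/246 − 1 ≈ 4304.1 − 1 ≈ 4303.1 → 4303

N ≈ 4303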